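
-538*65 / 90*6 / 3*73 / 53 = -510562 / 477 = -1070.36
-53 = -53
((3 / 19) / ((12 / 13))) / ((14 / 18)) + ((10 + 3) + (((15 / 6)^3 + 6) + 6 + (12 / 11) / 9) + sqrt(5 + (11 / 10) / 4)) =sqrt(2110) / 20 + 1438403 / 35112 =43.26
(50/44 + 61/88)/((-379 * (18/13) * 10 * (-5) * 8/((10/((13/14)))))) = 1127/12006720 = 0.00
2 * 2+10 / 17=78 / 17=4.59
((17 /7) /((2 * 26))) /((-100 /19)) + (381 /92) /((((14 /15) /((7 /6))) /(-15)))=-32507777 /418600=-77.66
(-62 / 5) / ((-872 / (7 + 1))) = 62 / 545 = 0.11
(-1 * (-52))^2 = 2704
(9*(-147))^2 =1750329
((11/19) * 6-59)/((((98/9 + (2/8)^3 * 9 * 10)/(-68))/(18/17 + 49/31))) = 1690565760/2085649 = 810.57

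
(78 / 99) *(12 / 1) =104 / 11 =9.45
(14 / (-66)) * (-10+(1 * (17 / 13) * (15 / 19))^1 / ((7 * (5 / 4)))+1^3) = 1.88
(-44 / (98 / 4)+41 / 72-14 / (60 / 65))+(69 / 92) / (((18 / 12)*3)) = -57247 / 3528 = -16.23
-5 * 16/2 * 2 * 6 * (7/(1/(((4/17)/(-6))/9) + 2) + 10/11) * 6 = -361728/143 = -2529.57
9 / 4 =2.25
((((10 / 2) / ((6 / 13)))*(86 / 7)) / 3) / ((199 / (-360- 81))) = -19565 / 199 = -98.32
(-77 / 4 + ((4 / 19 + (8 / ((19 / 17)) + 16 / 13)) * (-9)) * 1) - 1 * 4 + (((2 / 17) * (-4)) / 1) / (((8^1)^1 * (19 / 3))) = -1690551 / 16796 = -100.65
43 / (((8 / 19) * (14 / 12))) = 2451 / 28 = 87.54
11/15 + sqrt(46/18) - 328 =-4909/15 + sqrt(23)/3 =-325.67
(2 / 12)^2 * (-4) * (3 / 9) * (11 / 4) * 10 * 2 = -55 / 27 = -2.04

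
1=1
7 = 7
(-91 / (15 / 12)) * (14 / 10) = -101.92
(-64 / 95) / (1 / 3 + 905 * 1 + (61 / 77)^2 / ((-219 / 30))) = -41550432 / 55832418745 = -0.00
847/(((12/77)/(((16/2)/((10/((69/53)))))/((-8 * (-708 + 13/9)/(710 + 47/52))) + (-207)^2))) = 163253664138887091/701016160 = 232881456.17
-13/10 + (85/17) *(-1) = -63/10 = -6.30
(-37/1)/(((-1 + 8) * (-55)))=37/385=0.10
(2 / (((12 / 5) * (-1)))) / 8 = -5 / 48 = -0.10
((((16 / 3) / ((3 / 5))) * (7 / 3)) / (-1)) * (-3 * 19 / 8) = 1330 / 9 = 147.78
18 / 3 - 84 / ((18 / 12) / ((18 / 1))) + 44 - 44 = -1002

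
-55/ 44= -5/ 4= -1.25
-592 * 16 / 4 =-2368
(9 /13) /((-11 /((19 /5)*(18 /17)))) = -3078 /12155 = -0.25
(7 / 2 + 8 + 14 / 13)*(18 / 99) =327 / 143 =2.29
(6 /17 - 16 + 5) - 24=-589 /17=-34.65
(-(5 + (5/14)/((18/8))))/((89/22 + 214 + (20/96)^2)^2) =-1449676800/13365811478047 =-0.00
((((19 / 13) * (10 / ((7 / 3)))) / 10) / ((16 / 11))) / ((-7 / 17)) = -10659 / 10192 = -1.05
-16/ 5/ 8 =-2/ 5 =-0.40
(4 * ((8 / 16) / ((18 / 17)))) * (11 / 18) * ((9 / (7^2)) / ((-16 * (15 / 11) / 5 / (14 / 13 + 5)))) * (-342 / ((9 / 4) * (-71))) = -3087557 / 4884516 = -0.63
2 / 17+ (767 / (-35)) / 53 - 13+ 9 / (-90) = -168975 / 12614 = -13.40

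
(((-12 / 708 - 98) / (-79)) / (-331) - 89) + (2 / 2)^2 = -135771391 / 1542791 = -88.00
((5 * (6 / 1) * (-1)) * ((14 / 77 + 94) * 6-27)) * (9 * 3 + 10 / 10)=-4971960 / 11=-451996.36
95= 95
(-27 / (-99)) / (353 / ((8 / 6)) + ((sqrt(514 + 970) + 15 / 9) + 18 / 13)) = 19551636 / 18801234155 - 146016 * sqrt(371) / 18801234155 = 0.00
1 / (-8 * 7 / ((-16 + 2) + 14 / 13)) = 3 / 13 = 0.23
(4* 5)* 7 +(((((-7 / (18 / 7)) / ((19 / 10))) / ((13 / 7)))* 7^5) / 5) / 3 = -4831141 / 6669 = -724.42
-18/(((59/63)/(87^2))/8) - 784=-68712224/59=-1164613.97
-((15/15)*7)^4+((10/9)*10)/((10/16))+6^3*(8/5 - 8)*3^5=-338306.42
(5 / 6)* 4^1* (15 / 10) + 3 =8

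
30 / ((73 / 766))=314.79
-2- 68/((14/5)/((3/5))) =-16.57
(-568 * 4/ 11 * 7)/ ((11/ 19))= -302176/ 121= -2497.32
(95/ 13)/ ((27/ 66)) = 2090/ 117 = 17.86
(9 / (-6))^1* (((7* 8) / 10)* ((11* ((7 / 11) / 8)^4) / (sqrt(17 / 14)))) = -50421* sqrt(238) / 231700480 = -0.00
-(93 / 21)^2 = -961 / 49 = -19.61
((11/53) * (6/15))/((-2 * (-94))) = 11/24910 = 0.00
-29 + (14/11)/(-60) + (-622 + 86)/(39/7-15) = 3061/110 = 27.83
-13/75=-0.17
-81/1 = -81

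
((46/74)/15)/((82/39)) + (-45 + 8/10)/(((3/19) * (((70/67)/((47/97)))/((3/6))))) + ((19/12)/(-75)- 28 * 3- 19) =-38915642432/231759675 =-167.91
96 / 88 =12 / 11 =1.09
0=0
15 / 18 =5 / 6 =0.83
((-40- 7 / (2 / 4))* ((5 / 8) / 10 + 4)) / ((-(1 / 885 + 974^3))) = 119475 / 503230292456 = 0.00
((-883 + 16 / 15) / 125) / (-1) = 13229 / 1875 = 7.06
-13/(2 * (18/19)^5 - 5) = 2476099/661643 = 3.74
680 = 680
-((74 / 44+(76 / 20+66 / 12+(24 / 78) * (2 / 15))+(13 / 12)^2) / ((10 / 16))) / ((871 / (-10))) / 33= 1255747 / 184961205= 0.01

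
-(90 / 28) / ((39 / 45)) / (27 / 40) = -5.49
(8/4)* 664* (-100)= -132800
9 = 9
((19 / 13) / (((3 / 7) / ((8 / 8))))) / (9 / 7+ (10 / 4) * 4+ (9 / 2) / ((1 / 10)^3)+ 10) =931 / 1234311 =0.00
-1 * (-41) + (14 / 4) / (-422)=34597 / 844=40.99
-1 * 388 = -388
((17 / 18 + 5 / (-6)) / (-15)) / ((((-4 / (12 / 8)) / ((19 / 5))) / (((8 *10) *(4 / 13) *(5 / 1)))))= 152 / 117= 1.30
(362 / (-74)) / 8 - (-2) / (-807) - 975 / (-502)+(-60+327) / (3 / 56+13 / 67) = 60137819403587 / 55699934088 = 1079.67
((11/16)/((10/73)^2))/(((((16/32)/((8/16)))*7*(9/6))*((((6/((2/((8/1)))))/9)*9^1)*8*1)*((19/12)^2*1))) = 58619/8086400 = 0.01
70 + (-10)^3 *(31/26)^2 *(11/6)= -1285885/507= -2536.26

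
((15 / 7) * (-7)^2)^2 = 11025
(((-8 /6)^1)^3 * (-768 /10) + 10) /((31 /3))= 8642 /465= 18.58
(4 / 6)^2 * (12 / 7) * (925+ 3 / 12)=14804 / 21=704.95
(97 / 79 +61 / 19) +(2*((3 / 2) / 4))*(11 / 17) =502549 / 102068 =4.92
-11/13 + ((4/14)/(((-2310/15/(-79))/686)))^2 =15900737/1573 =10108.54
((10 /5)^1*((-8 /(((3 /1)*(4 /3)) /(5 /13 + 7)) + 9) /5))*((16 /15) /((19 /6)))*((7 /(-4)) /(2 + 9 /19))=336 /611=0.55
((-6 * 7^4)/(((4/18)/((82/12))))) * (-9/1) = 7973721/2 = 3986860.50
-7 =-7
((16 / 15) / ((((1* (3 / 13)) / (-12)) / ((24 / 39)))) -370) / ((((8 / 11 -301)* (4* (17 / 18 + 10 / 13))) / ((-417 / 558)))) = -0.15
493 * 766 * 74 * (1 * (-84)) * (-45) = 105632901360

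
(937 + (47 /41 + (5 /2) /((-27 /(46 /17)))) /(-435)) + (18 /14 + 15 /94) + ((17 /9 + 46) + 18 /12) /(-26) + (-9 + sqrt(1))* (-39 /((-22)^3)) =936.51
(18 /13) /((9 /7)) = 14 /13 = 1.08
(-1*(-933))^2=870489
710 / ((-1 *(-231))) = 710 / 231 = 3.07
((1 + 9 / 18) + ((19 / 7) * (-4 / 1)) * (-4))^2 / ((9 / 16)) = 1582564 / 441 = 3588.58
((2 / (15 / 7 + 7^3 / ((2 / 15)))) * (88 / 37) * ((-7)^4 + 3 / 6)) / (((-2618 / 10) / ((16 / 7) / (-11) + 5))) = -1050256 / 12931611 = -0.08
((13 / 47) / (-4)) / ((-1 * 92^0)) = 13 / 188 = 0.07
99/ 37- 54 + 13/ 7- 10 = -15402/ 259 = -59.47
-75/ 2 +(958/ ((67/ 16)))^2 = 469558493/ 8978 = 52301.01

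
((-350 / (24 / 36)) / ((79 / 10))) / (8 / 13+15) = -9750 / 2291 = -4.26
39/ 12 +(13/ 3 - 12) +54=595/ 12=49.58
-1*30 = -30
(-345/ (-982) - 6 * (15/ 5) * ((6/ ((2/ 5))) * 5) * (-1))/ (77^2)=189435/ 831754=0.23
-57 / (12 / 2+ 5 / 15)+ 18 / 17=-135 / 17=-7.94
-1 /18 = -0.06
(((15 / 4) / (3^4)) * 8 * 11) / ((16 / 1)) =55 / 216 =0.25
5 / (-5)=-1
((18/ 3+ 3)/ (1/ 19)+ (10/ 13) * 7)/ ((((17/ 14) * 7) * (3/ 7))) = 32102/ 663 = 48.42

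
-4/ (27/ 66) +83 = 659/ 9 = 73.22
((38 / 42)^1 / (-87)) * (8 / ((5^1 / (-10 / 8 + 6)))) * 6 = -1444 / 3045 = -0.47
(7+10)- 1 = 16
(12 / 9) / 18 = 2 / 27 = 0.07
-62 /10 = -31 /5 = -6.20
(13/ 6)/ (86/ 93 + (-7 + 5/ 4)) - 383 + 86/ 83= -56973783/ 148985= -382.41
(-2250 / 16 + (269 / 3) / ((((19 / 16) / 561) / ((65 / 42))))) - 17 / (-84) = 208812251 / 3192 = 65417.37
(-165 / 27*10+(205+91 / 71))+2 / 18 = 10315 / 71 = 145.28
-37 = -37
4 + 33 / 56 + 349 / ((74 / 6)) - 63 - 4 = -70683 / 2072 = -34.11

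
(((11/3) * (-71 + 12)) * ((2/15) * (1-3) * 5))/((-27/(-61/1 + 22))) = 33748/81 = 416.64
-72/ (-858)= 12/ 143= 0.08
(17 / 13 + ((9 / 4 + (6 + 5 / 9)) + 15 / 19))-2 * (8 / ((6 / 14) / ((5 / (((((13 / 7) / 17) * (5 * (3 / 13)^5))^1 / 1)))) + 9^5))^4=2622380547053413376899556795309370957317259155053627 / 240525316145924610235596600223414365175648165593948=10.90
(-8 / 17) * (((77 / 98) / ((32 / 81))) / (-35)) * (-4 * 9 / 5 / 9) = -891 / 41650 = -0.02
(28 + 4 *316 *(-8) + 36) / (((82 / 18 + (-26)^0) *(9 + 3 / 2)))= -30144 / 175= -172.25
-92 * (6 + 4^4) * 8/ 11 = -192832/ 11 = -17530.18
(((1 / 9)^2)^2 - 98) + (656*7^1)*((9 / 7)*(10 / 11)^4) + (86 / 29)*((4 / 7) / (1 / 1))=76756410092573 / 19500099003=3936.21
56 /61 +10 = 10.92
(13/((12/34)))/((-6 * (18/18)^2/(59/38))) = -13039/1368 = -9.53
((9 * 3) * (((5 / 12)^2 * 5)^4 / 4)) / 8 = 244140625 / 509607936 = 0.48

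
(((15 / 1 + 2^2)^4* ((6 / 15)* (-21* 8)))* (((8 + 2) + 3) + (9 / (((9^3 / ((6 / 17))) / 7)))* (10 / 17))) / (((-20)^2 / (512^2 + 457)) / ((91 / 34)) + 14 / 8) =-141720970852416958912 / 2176142737185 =-65124850.70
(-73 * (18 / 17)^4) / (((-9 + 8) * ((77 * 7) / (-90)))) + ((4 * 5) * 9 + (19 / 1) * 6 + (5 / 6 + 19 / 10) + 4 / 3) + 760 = 704132420549 / 675267285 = 1042.75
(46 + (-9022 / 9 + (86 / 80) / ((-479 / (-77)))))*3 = -2868.81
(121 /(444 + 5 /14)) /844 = 847 /2625262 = 0.00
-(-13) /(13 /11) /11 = 1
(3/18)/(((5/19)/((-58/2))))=-551/30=-18.37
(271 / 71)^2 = 73441 / 5041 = 14.57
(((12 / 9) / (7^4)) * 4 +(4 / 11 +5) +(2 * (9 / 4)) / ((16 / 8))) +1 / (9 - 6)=2519353 / 316932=7.95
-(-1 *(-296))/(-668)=0.44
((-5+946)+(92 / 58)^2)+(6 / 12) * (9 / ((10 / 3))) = 15892647 / 16820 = 944.87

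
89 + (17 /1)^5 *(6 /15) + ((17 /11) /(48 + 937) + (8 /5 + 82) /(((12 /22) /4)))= 18483801442 /32505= 568644.87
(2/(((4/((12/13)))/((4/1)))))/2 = 12/13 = 0.92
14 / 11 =1.27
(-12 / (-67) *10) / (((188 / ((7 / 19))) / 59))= 12390 / 59831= 0.21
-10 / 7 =-1.43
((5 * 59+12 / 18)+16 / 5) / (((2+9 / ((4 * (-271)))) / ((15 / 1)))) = 4859572 / 2159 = 2250.84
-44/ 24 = -11/ 6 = -1.83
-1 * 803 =-803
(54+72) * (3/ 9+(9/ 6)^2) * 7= 2278.50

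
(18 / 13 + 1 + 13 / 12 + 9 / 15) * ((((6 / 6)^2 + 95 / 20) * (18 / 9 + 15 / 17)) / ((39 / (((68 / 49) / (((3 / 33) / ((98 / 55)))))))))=3575971 / 76050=47.02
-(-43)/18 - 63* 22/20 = -66.91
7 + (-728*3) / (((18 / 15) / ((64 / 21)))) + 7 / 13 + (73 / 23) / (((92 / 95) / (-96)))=-120768914 / 20631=-5853.76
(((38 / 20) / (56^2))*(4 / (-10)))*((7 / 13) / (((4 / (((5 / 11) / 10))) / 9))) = -171 / 12812800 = -0.00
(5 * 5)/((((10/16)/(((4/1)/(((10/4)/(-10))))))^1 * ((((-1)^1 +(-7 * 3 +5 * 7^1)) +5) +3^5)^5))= -640/1211162837301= -0.00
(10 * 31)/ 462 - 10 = -2155/ 231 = -9.33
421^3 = 74618461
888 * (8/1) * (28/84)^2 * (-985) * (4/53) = -9329920/159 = -58678.74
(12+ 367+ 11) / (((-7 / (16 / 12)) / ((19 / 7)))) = -9880 / 49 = -201.63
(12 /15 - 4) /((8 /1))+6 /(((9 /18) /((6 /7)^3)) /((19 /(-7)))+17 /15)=1162186 /172535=6.74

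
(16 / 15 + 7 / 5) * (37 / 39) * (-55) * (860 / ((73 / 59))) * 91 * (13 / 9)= -69532523060 / 5913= -11759263.16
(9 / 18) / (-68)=-1 / 136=-0.01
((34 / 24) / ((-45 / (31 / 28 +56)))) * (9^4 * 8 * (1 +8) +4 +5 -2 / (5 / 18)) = -2377977901 / 2800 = -849277.82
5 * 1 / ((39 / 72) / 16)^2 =737280 / 169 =4362.60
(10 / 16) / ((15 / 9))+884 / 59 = 7249 / 472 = 15.36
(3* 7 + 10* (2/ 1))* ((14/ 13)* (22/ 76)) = 12.78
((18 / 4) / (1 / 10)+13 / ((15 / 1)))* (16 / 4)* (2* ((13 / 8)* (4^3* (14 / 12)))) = 2003456 / 45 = 44521.24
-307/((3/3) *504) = -307/504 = -0.61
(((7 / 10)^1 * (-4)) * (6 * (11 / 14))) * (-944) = 62304 / 5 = 12460.80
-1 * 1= -1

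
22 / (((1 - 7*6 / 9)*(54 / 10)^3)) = -250 / 6561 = -0.04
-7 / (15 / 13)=-91 / 15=-6.07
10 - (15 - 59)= 54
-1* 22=-22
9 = 9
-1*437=-437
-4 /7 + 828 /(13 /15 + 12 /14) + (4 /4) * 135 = 778901 /1267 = 614.76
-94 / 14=-47 / 7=-6.71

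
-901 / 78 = -11.55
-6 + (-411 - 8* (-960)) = 7263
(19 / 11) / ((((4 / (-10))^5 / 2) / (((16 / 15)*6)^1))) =-23750 / 11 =-2159.09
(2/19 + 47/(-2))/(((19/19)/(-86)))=38227/19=2011.95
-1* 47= -47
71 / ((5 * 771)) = 71 / 3855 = 0.02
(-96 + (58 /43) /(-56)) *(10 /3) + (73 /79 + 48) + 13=-36832183 /142674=-258.16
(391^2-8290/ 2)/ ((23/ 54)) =8031744/ 23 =349206.26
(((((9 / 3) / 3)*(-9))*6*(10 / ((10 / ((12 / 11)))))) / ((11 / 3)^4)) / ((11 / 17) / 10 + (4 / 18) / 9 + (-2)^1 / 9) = 722759760 / 294562279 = 2.45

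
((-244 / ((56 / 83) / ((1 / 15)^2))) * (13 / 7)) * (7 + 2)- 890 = -2246319 / 2450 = -916.86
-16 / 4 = -4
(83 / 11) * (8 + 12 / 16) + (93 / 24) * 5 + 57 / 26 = 100203 / 1144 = 87.59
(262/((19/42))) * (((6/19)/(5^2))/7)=9432/9025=1.05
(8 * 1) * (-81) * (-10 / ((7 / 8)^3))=3317760 / 343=9672.77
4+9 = 13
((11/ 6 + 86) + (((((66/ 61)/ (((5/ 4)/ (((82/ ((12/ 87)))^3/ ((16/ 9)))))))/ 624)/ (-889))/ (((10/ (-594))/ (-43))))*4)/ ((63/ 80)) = -6375388752128303/ 2664813060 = -2392433.77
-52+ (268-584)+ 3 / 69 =-8463 / 23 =-367.96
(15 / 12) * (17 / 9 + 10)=535 / 36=14.86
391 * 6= 2346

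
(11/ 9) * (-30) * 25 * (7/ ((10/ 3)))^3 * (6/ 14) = -14553/ 4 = -3638.25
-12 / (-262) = 6 / 131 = 0.05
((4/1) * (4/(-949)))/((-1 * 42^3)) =2/8788689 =0.00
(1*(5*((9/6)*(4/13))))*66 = 1980/13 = 152.31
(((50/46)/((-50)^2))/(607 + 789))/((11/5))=1/7063760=0.00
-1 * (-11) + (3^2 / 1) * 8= 83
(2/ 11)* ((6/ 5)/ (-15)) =-0.01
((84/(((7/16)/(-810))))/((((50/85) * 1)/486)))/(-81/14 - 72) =199874304/121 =1651853.75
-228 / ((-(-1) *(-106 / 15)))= 1710 / 53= 32.26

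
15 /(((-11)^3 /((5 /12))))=-25 /5324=-0.00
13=13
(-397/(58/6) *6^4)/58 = -771768/841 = -917.68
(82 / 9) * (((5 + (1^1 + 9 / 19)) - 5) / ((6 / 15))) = 5740 / 171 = 33.57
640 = 640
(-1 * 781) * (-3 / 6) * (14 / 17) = 5467 / 17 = 321.59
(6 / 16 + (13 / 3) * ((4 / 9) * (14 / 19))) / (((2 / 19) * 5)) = 7363 / 2160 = 3.41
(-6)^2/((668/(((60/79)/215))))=108/567299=0.00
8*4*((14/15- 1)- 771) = -370112/15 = -24674.13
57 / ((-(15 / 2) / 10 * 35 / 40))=-608 / 7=-86.86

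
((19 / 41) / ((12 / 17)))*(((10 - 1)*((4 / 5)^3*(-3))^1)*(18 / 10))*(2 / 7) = -837216 / 179375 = -4.67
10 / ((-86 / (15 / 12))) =-25 / 172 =-0.15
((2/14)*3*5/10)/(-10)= -3/140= -0.02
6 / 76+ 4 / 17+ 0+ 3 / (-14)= 226 / 2261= 0.10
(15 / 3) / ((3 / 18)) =30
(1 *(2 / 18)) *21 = 2.33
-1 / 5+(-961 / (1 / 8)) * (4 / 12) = -38443 / 15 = -2562.87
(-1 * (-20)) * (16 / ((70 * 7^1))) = 32 / 49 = 0.65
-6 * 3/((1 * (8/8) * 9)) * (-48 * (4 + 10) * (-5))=-6720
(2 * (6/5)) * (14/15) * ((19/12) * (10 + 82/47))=41.65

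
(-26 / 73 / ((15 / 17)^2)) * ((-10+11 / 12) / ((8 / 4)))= 409513 / 197100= 2.08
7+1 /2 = 15 /2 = 7.50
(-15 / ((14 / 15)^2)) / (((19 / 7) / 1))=-3375 / 532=-6.34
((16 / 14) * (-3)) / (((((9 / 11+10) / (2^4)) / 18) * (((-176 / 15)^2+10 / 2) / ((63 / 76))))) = -38491200 / 72580361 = -0.53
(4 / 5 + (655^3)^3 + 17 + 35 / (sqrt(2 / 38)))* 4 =140* sqrt(19) + 443814713064055373867187856 / 5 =88762942612811074773438180.00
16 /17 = 0.94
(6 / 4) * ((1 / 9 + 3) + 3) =55 / 6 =9.17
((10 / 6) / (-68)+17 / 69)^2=120409 / 2446096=0.05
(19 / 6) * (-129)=-817 / 2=-408.50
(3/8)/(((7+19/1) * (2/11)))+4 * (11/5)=18469/2080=8.88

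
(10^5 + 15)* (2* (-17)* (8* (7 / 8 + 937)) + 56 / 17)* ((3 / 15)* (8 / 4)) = -173493140068 / 17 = -10205478827.53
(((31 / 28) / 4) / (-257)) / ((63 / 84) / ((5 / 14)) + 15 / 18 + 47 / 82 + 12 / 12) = -19065 / 79774856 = -0.00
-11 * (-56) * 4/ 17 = 2464/ 17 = 144.94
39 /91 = 0.43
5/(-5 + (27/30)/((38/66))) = -950/653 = -1.45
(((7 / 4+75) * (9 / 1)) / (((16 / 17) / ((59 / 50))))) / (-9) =-307921 / 3200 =-96.23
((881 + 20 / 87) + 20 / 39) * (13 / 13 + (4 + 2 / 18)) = 4506.68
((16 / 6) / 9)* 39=104 / 9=11.56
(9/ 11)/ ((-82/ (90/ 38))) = -0.02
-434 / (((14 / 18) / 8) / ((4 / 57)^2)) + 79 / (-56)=-472935 / 20216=-23.39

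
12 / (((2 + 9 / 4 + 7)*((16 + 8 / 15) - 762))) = -0.00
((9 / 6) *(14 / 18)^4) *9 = 2401 / 486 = 4.94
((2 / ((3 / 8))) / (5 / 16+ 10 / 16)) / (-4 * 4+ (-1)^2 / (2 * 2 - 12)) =-2048 / 5805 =-0.35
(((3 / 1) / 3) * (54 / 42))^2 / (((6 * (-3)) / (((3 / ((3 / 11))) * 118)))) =-5841 / 49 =-119.20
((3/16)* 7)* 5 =105/16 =6.56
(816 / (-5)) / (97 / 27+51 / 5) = -11016 / 931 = -11.83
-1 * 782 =-782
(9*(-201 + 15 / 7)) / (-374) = 6264 / 1309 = 4.79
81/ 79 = 1.03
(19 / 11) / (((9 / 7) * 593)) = 133 / 58707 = 0.00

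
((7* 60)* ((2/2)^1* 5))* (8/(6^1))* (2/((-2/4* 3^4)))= -11200/81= -138.27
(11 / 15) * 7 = 77 / 15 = 5.13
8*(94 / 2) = 376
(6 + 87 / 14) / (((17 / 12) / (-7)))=-1026 / 17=-60.35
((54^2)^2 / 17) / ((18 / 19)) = 8975448 / 17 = 527967.53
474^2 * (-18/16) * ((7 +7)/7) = -505521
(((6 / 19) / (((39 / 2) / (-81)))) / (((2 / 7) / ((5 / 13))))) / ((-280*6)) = 0.00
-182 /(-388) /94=91 /18236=0.00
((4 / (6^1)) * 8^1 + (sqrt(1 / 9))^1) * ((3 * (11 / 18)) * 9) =187 / 2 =93.50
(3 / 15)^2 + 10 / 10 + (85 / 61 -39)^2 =131657646 / 93025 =1415.29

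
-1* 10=-10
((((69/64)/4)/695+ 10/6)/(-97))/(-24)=889807/1242593280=0.00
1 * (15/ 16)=15/ 16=0.94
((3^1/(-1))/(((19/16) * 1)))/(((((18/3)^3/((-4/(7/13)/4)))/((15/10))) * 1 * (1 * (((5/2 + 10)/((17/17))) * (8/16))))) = 52/9975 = 0.01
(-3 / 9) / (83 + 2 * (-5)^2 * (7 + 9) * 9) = -1 / 21849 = -0.00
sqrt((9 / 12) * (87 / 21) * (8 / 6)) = sqrt(203) / 7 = 2.04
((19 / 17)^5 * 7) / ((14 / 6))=7428297 / 1419857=5.23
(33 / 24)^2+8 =633 / 64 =9.89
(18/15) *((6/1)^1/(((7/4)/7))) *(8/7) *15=3456/7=493.71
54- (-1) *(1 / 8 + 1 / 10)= 2169 / 40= 54.22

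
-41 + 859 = 818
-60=-60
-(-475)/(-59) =-475/59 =-8.05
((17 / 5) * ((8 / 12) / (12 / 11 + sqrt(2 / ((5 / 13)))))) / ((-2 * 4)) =-0.08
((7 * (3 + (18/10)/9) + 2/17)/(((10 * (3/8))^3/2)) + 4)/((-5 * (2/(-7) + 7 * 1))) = -3249148/22471875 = -0.14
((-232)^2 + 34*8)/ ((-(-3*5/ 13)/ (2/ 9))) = 468832/ 45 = 10418.49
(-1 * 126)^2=15876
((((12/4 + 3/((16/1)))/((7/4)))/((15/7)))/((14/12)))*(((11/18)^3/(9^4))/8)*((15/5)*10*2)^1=22627/119042784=0.00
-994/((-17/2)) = 1988/17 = 116.94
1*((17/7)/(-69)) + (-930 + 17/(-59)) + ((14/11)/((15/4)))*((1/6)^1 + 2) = -4370927324/4702005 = -929.59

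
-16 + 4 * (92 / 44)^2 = 180 / 121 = 1.49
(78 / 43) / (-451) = -78 / 19393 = -0.00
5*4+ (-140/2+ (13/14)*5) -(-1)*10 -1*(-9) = -369/14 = -26.36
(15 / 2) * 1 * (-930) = -6975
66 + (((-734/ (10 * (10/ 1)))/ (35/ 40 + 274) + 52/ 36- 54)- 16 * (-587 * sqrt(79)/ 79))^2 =2405408491418207389/ 2148820194375- 162897271136 * sqrt(79)/ 13029075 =1008283.41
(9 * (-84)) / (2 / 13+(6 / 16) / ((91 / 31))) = -550368 / 205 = -2684.72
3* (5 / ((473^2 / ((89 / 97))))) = 1335 / 21701713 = 0.00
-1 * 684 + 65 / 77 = -52603 / 77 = -683.16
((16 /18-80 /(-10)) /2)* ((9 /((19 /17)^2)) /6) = 5780 /1083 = 5.34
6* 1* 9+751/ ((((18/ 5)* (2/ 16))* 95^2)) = 880234/ 16245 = 54.18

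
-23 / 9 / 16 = -23 / 144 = -0.16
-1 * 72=-72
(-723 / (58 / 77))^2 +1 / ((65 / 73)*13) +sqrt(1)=2618877991797 / 2842580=921303.18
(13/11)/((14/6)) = 39/77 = 0.51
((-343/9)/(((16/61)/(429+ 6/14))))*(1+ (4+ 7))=-1497489/2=-748744.50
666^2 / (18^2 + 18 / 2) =1332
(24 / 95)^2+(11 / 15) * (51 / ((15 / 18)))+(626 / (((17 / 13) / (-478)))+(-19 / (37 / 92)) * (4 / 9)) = -11689382602402 / 51090525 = -228797.46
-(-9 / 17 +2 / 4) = 0.03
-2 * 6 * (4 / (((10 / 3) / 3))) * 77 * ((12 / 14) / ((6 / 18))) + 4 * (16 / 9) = -384592 / 45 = -8546.49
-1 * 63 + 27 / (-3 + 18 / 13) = -558 / 7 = -79.71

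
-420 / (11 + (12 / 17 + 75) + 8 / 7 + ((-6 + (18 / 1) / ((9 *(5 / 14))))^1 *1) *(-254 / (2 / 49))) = -62475 / 383336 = -0.16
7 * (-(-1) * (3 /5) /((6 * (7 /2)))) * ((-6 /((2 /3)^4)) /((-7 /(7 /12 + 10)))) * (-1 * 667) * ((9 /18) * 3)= -20584287 /2240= -9189.41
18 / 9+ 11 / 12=35 / 12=2.92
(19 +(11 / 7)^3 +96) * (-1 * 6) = -244656 / 343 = -713.28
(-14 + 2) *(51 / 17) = -36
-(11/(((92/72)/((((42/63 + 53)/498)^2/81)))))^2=-153685609/100885190282244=-0.00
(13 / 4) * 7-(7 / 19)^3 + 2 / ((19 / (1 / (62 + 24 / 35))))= 683258849 / 30097292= 22.70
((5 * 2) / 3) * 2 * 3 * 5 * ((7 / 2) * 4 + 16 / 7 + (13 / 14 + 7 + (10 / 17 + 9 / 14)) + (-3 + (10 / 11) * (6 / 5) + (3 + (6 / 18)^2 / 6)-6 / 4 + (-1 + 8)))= 113291300 / 35343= 3205.48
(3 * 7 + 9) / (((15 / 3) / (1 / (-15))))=-2 / 5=-0.40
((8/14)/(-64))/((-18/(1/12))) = 1/24192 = 0.00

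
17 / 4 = 4.25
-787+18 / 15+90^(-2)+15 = -6243479 / 8100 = -770.80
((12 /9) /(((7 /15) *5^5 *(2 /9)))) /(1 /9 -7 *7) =-81 /962500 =-0.00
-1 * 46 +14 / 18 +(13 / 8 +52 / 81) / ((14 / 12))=-32719 / 756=-43.28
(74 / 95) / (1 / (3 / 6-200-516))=-52947 / 95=-557.34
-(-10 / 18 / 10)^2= -1 / 324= -0.00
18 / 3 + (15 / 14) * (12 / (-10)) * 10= -48 / 7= -6.86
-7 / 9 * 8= -56 / 9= -6.22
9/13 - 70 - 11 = -1044/13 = -80.31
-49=-49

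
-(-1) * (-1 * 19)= -19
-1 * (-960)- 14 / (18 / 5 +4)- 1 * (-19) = 18566 / 19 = 977.16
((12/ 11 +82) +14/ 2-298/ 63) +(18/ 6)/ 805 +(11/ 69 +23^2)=48974482/ 79695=614.52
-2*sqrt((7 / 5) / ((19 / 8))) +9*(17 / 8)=153 / 8 - 4*sqrt(1330) / 95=17.59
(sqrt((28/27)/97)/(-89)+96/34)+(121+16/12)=6383/51- 2*sqrt(2037)/77697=125.16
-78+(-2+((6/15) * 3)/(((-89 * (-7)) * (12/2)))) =-249199/3115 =-80.00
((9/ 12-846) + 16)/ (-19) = 3317/ 76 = 43.64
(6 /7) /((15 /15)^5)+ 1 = 13 /7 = 1.86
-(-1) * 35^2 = 1225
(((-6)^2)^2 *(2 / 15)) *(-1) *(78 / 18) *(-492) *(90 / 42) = 789449.14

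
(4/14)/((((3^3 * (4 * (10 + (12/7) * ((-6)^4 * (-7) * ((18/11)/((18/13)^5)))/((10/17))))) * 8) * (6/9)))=-165/2824441088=-0.00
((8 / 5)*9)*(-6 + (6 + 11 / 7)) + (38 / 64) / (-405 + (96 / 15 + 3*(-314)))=169877507 / 7507360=22.63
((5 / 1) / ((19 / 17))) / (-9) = -85 / 171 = -0.50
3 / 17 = 0.18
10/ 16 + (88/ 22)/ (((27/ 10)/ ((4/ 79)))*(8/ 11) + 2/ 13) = 162075/ 222712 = 0.73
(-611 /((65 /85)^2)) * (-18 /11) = 244494 /143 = 1709.75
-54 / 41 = -1.32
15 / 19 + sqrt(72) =15 / 19 + 6 * sqrt(2) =9.27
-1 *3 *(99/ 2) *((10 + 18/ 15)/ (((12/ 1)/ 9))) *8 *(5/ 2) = -24948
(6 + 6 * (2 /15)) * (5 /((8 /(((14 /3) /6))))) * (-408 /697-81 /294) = -2.85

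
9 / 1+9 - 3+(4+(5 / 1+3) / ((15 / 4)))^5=8694.26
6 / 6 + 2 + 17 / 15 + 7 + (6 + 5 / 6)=539 / 30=17.97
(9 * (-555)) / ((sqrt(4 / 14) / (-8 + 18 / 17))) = 294705 * sqrt(14) / 17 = 64863.83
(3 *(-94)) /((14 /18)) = -2538 /7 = -362.57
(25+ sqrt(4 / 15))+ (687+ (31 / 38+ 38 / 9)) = 2 * sqrt(15) / 15+ 245227 / 342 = 717.55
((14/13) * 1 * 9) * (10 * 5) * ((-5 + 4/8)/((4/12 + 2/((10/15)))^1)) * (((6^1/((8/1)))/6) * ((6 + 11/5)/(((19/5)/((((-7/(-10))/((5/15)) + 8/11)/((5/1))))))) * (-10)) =997.86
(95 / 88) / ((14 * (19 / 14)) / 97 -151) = -0.01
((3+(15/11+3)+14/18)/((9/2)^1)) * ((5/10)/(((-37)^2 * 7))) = 806/8538453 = 0.00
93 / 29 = 3.21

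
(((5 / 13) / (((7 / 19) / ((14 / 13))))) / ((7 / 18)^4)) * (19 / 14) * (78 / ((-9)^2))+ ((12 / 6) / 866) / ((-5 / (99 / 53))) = 1610502470991 / 25070749795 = 64.24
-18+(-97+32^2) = 909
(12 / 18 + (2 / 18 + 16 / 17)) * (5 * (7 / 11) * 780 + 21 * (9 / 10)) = 24115259 / 5610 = 4298.62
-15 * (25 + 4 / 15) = -379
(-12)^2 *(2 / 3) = 96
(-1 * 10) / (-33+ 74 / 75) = 750 / 2401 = 0.31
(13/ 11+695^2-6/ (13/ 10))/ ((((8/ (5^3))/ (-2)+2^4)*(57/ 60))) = 43170052500/ 1355783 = 31841.42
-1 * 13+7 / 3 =-32 / 3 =-10.67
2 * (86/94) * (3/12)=43/94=0.46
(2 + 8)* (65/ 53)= 650/ 53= 12.26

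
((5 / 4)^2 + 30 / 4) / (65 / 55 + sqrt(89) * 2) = -20735 / 686512 + 17545 * sqrt(89) / 343256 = 0.45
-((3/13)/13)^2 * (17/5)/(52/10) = -153/742586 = -0.00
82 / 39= 2.10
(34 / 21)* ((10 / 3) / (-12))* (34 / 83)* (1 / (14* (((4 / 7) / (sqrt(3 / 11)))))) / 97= -1445* sqrt(33) / 66952116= -0.00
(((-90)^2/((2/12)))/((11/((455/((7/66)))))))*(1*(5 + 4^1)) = 170586000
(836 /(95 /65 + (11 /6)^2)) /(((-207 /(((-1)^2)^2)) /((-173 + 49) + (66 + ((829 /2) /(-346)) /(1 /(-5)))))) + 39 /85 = 33598009497 /763351255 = 44.01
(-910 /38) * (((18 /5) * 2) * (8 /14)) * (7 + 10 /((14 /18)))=-260208 /133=-1956.45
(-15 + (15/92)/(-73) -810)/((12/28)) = -12928335/6716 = -1925.01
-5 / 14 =-0.36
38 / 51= 0.75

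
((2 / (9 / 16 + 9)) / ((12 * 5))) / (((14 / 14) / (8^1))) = 64 / 2295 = 0.03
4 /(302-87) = 4 /215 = 0.02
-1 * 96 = -96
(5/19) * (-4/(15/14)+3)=-0.19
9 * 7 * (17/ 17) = 63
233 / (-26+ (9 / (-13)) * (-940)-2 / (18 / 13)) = 117 / 313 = 0.37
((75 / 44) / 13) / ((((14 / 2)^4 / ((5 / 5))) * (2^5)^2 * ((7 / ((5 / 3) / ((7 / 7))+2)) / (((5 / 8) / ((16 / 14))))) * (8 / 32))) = 125 / 2045575168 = 0.00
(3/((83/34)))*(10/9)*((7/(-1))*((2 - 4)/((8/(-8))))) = -19.12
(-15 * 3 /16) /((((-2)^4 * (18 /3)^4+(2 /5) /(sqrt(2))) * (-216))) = 3375 /5374771199 - 25 * sqrt(2) /4127824280832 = 0.00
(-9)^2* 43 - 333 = 3150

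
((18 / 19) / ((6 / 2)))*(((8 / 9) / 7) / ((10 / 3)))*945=216 / 19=11.37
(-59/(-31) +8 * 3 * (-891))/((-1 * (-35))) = -132569/217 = -610.92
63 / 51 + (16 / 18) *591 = 26855 / 51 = 526.57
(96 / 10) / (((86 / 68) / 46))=75072 / 215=349.17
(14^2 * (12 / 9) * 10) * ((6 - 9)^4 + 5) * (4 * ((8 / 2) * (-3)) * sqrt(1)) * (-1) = 10787840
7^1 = 7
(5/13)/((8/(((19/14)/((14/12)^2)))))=0.05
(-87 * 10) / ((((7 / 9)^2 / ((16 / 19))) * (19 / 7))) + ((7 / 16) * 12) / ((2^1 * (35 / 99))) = -44350281 / 101080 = -438.76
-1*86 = -86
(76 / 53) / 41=76 / 2173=0.03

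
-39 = -39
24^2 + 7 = 583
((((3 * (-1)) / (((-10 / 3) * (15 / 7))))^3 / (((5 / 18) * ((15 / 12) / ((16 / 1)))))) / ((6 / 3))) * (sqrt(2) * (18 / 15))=4000752 * sqrt(2) / 1953125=2.90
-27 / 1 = -27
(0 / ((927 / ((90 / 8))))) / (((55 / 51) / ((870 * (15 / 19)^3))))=0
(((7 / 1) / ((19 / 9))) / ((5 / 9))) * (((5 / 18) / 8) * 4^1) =63 / 76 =0.83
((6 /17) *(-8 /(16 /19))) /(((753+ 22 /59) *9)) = -1121 /2266899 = -0.00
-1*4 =-4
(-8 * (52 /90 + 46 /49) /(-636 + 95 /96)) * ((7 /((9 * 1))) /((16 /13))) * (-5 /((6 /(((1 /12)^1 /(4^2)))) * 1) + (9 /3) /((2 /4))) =37532638 /518473305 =0.07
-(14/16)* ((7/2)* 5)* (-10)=1225/8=153.12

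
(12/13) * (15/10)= 18/13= 1.38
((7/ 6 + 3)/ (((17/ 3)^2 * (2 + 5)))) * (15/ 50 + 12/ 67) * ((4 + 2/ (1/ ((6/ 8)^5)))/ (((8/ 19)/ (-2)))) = -209592135/ 1110351872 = -0.19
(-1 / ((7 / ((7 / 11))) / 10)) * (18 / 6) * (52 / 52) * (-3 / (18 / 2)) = 10 / 11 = 0.91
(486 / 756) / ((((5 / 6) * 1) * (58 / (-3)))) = -81 / 2030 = -0.04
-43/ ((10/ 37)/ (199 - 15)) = -146372/ 5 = -29274.40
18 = 18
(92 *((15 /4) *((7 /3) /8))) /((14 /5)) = 575 /16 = 35.94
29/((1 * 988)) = 0.03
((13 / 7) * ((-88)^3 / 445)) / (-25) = 8859136 / 77875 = 113.76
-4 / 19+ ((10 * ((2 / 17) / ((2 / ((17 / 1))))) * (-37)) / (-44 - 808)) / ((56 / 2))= -44197 / 226632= -0.20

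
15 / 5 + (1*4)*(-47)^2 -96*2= 8647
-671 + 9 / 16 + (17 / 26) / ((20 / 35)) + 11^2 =-114045 / 208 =-548.29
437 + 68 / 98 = 21447 / 49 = 437.69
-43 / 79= -0.54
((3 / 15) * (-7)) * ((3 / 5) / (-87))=7 / 725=0.01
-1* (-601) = 601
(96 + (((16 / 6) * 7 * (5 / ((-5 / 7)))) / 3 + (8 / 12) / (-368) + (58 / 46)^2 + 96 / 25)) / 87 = 55106123 / 82841400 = 0.67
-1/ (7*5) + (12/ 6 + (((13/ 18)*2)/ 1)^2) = 11504/ 2835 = 4.06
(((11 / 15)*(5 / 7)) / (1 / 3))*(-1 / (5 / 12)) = -132 / 35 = -3.77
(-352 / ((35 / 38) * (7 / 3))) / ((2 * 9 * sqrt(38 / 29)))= -176 * sqrt(1102) / 735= -7.95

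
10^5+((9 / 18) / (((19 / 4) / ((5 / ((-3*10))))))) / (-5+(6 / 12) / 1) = 51300002 / 513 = 100000.00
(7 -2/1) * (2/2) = 5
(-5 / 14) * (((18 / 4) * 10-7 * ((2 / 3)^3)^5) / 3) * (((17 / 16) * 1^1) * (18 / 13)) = -54865072315 / 6964002864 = -7.88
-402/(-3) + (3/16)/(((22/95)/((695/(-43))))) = 120.91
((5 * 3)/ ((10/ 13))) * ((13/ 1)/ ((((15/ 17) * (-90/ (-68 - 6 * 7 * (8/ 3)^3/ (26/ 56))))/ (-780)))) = -4440593.93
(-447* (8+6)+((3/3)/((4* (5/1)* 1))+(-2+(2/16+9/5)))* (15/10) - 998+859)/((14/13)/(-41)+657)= -272769679/28013360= -9.74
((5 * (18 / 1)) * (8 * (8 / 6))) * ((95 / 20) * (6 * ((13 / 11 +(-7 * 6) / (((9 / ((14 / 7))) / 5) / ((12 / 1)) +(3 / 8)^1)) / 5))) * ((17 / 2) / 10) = -23573832 / 55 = -428615.13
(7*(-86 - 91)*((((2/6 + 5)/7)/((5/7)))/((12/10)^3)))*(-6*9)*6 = 247800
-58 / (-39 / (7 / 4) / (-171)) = -11571 / 26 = -445.04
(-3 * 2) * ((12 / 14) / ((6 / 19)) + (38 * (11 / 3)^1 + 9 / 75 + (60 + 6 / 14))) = -212726 / 175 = -1215.58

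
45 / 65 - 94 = -1213 / 13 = -93.31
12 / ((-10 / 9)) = -54 / 5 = -10.80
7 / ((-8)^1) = -7 / 8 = -0.88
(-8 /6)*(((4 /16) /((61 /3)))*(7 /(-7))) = 1 /61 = 0.02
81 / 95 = 0.85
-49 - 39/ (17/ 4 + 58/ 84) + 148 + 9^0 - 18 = 30754/ 415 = 74.11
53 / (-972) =-53 / 972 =-0.05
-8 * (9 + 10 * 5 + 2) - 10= -498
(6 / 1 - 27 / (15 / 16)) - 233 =-1279 / 5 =-255.80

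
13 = 13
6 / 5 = 1.20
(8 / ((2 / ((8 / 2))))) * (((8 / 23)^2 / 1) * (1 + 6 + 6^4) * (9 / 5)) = 12008448 / 2645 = 4540.06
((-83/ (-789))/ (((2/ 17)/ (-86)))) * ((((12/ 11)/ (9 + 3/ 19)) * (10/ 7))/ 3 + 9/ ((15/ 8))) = -9870040948/ 26427555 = -373.48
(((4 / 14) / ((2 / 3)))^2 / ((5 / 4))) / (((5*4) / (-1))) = -0.01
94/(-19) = -94/19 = -4.95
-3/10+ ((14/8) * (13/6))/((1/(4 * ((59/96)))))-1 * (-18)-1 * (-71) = 282301/2880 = 98.02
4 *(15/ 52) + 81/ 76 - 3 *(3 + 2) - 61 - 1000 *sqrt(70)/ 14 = -500 *sqrt(70)/ 7 - 72895/ 988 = -671.39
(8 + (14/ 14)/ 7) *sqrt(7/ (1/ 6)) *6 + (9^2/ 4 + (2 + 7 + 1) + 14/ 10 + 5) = 733/ 20 + 342 *sqrt(42)/ 7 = 353.28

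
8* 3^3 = 216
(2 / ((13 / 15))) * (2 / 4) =15 / 13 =1.15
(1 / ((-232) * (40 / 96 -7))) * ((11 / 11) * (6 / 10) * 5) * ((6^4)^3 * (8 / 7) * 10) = 783641640960 / 16037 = 48864603.17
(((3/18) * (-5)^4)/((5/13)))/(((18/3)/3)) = 1625/12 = 135.42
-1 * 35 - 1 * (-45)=10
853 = 853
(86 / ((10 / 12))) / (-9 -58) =-516 / 335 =-1.54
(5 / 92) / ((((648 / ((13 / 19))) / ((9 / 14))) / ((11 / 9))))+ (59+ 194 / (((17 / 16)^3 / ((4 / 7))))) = 11797262924315 / 77909646528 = 151.42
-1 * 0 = 0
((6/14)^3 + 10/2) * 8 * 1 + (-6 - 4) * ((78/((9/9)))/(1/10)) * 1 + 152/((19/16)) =-2617560/343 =-7631.37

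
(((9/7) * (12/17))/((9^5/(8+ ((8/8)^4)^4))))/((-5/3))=-4/48195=-0.00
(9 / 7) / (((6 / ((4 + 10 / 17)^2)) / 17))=9126 / 119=76.69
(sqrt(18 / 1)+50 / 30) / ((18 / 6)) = 5 / 9+sqrt(2) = 1.97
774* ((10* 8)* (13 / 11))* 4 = 3219840 / 11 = 292712.73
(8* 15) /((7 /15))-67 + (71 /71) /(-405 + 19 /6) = 3208999 /16877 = 190.14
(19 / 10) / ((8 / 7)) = 133 / 80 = 1.66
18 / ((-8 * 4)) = -9 / 16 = -0.56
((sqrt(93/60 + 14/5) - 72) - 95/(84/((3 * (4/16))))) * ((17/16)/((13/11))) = -1525733/23296 + 187 * sqrt(435)/2080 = -63.62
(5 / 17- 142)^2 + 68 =5822933 / 289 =20148.56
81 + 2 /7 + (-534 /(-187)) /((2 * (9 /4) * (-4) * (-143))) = 45647510 /561561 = 81.29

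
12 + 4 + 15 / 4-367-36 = -1533 / 4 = -383.25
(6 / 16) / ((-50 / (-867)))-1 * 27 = -8199 / 400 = -20.50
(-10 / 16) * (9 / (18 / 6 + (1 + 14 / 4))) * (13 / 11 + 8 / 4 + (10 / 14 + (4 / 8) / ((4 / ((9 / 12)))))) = -29493 / 9856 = -2.99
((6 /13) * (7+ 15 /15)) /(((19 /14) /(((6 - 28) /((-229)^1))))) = 14784 /56563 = 0.26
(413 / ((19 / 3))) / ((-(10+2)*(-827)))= 413 / 62852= 0.01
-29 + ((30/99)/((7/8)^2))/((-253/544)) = -12212089/409101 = -29.85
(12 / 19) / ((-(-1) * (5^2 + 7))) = 3 / 152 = 0.02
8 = 8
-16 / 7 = -2.29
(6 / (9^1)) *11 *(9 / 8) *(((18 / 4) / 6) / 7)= 99 / 112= 0.88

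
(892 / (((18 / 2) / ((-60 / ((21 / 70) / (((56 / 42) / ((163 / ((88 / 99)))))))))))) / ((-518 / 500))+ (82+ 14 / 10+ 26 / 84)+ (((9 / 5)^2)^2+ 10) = 3120291064307 / 12823413750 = 243.33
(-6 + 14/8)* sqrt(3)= -17* sqrt(3)/4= -7.36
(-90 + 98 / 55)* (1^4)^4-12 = -5512 / 55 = -100.22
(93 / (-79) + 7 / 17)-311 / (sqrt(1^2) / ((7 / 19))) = -2943243 / 25517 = -115.34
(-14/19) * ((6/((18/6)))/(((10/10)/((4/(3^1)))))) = -112/57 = -1.96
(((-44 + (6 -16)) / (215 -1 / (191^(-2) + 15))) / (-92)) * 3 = 963576 / 117614959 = 0.01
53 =53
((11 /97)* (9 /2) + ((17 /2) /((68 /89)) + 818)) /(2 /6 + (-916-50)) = -1931391 /2248072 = -0.86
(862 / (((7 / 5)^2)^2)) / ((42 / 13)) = 3501875 / 50421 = 69.45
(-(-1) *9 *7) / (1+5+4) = 63 / 10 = 6.30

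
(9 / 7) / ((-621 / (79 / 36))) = -0.00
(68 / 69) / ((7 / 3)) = 68 / 161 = 0.42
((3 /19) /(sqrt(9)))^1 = 1 /19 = 0.05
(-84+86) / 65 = 2 / 65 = 0.03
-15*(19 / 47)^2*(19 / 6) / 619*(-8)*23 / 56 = 788785 / 19143194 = 0.04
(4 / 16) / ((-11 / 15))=-15 / 44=-0.34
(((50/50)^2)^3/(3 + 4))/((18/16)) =8/63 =0.13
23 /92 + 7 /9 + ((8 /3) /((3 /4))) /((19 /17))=2879 /684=4.21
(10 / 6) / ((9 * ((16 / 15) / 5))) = 125 / 144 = 0.87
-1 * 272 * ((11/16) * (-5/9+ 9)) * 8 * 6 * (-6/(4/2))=227392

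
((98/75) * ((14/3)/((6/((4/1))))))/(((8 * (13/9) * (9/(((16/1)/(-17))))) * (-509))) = 5488/75930075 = 0.00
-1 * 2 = -2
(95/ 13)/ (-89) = -95/ 1157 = -0.08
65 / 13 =5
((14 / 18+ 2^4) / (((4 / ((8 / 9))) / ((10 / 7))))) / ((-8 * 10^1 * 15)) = -151 / 34020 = -0.00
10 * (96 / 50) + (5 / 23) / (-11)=24263 / 1265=19.18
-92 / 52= -23 / 13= -1.77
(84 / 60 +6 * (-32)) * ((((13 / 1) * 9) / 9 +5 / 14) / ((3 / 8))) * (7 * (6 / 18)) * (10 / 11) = -129608 / 9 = -14400.89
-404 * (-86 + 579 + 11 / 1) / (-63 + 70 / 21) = 610848 / 179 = 3412.56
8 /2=4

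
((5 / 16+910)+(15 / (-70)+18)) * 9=935523 / 112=8352.88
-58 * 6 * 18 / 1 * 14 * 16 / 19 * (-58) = 4283257.26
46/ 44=23/ 22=1.05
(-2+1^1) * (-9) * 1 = 9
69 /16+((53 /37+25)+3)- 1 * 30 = 2217 /592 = 3.74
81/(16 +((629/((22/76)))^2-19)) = 9801/571305241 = 0.00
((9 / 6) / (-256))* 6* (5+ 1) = -27 / 128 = -0.21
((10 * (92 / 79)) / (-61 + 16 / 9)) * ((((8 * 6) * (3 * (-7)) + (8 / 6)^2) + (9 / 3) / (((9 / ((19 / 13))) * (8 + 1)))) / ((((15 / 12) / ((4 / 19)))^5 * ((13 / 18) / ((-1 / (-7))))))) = 81766731743232 / 15417610250189875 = 0.01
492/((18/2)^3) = 164/243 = 0.67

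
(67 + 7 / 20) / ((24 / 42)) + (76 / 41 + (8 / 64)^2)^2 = 4177933269 / 34426880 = 121.36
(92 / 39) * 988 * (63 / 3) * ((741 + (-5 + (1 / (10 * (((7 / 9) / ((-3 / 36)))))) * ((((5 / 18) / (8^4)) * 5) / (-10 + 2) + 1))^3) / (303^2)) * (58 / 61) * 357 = 3158788727726796813869171588063 / 28374445878237821140992000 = 111325.12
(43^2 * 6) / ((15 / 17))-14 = 62796 / 5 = 12559.20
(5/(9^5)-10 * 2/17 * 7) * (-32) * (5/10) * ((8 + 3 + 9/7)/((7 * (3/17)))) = 11375082400/8680203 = 1310.46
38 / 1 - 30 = 8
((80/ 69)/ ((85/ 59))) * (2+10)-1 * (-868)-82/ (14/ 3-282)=142804317/ 162656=877.95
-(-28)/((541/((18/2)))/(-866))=-218232/541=-403.39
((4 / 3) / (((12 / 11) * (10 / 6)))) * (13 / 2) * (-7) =-1001 / 30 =-33.37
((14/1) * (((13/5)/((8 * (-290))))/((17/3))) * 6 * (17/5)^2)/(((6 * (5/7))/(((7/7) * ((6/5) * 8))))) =-0.43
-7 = -7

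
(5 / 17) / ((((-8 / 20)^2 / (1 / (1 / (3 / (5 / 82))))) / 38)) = 58425 / 17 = 3436.76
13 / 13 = 1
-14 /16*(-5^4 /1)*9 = 39375 /8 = 4921.88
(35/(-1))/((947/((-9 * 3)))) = 945/947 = 1.00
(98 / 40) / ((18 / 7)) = 343 / 360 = 0.95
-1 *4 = -4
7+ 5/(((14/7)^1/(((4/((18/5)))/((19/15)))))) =524/57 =9.19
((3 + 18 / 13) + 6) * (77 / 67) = 10395 / 871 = 11.93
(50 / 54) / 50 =1 / 54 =0.02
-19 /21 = -0.90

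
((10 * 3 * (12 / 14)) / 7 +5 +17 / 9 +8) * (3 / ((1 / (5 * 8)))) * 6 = 654880 / 49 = 13364.90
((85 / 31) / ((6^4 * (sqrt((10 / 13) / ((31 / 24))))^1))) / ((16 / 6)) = 17 * sqrt(6045) / 1285632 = 0.00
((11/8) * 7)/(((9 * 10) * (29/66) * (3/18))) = 847/580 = 1.46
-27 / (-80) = 27 / 80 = 0.34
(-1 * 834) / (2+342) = -417 / 172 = -2.42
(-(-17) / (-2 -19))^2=289 / 441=0.66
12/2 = 6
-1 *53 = -53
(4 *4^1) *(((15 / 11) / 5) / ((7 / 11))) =48 / 7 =6.86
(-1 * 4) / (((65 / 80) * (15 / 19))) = -1216 / 195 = -6.24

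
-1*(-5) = 5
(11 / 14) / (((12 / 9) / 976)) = 575.14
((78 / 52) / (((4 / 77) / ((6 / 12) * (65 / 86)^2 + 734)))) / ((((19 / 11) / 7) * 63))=9199735391 / 6745152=1363.90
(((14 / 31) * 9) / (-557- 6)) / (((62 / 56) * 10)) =-0.00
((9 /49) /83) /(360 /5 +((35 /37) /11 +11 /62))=227106 /7416154165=0.00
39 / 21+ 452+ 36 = 3429 / 7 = 489.86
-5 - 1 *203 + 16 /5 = -1024 /5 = -204.80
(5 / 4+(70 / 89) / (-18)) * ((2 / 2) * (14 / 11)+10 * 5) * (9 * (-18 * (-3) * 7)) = 205996770 / 979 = 210415.50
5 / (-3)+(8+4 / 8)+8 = 89 / 6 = 14.83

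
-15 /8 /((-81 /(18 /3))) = 0.14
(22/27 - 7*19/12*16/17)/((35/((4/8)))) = -2207/16065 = -0.14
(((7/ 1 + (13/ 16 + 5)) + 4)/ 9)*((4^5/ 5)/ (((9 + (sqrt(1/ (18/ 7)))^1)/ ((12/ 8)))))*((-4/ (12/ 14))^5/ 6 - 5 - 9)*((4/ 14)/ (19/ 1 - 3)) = -85808848/ 195885 + 42904424*sqrt(14)/ 5288895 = -407.70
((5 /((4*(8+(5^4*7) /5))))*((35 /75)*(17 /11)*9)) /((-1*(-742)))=51 /4118312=0.00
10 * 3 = 30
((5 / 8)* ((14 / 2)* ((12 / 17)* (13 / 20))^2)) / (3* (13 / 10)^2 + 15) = 5915 / 128894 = 0.05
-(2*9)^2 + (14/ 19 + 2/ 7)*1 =-42956/ 133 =-322.98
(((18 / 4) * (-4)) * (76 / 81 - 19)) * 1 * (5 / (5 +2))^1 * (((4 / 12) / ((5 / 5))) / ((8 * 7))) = 1045 / 756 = 1.38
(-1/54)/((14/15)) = -5/252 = -0.02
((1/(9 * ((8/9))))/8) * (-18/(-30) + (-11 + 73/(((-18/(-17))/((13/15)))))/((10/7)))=93761/172800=0.54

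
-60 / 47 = -1.28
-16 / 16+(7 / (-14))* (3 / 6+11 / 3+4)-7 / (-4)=-10 / 3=-3.33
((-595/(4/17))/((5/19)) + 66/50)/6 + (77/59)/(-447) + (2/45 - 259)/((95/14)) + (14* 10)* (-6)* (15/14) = -763502190367/300652200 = -2539.49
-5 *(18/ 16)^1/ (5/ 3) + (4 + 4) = 37/ 8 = 4.62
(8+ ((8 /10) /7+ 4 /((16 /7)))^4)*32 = 7713750641 /12005000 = 642.54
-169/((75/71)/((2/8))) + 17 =-6899/300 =-23.00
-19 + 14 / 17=-309 / 17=-18.18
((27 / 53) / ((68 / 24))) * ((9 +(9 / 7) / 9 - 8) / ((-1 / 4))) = -5184 / 6307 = -0.82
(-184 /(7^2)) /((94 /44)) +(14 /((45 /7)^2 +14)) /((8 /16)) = -7814412 /6243433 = -1.25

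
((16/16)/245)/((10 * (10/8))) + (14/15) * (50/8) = 214387/36750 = 5.83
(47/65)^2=2209/4225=0.52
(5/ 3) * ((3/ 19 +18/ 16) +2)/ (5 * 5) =499/ 2280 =0.22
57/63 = 19/21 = 0.90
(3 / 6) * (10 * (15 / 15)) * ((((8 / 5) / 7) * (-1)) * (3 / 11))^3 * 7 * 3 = -41472 / 1630475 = -0.03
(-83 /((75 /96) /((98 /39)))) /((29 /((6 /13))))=-520576 /122525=-4.25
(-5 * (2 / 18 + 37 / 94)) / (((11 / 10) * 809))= -10675 / 3764277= -0.00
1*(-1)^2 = 1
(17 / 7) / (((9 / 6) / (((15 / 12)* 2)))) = 85 / 21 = 4.05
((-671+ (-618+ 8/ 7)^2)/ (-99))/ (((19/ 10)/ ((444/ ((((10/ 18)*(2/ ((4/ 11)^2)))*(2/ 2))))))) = -132221388480/ 1239161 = -106702.35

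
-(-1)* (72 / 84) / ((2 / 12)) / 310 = 18 / 1085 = 0.02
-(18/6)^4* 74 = -5994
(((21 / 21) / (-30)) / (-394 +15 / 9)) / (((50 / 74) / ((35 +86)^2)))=49247 / 26750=1.84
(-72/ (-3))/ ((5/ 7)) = 168/ 5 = 33.60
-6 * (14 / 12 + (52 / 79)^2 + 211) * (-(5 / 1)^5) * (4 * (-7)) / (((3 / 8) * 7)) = -796101700000 / 18723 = -42519986.11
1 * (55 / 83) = 0.66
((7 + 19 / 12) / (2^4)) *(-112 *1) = -721 / 12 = -60.08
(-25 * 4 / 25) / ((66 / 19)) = -38 / 33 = -1.15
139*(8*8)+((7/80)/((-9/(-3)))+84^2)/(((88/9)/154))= 38409107/320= 120028.46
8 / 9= 0.89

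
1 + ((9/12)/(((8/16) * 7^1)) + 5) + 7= 185/14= 13.21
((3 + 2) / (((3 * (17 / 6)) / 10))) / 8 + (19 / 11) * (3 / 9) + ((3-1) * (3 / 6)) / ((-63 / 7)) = 4039 / 3366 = 1.20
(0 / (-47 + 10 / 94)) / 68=0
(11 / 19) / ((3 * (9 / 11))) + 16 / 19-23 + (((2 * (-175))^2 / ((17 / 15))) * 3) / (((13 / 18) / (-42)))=-2137904335366 / 113373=-18857261.74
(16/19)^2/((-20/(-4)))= 256/1805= 0.14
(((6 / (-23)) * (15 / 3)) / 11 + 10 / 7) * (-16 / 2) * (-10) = 185600 / 1771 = 104.80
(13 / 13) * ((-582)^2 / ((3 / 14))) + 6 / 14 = 11064987 / 7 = 1580712.43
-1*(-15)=15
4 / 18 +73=659 / 9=73.22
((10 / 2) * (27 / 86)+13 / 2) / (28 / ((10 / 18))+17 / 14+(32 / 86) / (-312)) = 947310 / 6058861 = 0.16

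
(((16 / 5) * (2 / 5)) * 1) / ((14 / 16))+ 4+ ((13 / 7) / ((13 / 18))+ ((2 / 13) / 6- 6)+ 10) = 82309 / 6825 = 12.06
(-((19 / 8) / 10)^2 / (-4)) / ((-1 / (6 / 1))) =-1083 / 12800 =-0.08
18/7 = 2.57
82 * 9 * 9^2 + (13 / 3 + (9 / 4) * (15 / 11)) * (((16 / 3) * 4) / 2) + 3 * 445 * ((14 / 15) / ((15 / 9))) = 29999252 / 495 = 60604.55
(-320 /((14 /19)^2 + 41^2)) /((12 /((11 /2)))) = -158840 /1821111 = -0.09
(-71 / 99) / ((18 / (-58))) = 2059 / 891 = 2.31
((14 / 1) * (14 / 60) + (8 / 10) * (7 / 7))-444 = -439.93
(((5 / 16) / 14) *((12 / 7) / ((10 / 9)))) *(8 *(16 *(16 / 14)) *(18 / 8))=3888 / 343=11.34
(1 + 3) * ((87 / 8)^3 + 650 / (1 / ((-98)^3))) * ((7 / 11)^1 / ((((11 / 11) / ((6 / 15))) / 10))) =-2192596273679 / 352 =-6228966686.59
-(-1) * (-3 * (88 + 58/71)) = -18918/71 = -266.45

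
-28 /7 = -4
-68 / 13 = -5.23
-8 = -8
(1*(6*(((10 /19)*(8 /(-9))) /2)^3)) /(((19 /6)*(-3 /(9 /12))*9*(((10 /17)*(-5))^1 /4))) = -0.00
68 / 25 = 2.72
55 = 55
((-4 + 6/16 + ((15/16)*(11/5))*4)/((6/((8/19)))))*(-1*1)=-37/114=-0.32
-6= -6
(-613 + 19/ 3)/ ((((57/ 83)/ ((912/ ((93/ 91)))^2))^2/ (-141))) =956044555233862632079360/ 8311689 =115024101026140731.69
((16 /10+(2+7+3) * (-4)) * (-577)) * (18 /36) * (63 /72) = 117131 /10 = 11713.10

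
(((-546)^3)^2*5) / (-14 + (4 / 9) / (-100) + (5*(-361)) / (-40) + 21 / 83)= 19791397343948997312000 / 4687211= 4222425093290871.12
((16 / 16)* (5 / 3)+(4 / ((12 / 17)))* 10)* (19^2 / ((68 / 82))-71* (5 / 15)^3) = 69512275 / 2754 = 25240.48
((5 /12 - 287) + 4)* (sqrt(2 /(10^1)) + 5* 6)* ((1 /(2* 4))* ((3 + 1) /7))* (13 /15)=-44083 /84 - 44083* sqrt(5) /12600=-532.62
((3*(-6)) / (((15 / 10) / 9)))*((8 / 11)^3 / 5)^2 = -28311552 / 44289025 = -0.64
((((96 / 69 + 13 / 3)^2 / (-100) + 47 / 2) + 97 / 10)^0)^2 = 1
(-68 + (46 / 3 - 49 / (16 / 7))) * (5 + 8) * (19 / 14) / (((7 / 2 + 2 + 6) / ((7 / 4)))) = -878579 / 4416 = -198.95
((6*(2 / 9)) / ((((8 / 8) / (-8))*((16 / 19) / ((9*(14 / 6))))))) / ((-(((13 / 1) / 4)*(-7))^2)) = 608 / 1183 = 0.51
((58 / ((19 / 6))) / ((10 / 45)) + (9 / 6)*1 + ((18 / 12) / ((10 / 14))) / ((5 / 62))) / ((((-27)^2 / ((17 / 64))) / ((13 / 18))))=0.03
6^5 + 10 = 7786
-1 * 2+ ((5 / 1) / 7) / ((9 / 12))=-1.05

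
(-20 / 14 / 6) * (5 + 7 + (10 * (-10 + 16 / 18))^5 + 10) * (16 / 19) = 29659187352073760 / 23560551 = 1258849479.03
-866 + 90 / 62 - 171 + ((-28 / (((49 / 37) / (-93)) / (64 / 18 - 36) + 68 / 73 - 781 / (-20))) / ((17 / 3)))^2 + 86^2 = 1303325401836043298246 / 204910335224474599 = 6360.47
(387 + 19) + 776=1182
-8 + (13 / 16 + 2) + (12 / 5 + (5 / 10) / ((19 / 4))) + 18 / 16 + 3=2193 / 1520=1.44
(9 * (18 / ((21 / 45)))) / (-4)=-1215 / 14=-86.79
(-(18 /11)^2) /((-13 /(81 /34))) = 13122 /26741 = 0.49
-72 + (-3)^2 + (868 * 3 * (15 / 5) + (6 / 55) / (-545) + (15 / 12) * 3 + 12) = 930993501 / 119900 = 7764.75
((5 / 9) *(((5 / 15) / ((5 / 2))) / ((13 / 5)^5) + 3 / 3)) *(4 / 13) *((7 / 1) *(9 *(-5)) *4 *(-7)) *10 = 15093.84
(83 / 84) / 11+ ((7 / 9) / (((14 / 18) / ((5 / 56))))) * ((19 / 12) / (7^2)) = 33581 / 362208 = 0.09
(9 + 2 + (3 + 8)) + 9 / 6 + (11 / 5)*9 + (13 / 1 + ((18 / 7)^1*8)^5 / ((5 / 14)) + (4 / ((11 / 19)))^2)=29968306529499 / 2905210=10315366.71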